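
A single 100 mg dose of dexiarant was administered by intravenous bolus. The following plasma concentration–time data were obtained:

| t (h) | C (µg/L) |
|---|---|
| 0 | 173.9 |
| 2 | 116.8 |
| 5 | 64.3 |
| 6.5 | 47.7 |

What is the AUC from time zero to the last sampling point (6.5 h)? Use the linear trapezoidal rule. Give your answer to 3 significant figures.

AUC = 646 µg/L·h

Trapezoidal AUC_0→6.5:
  [0→2]: (173.9+116.8)/2 × 2 = 290.7
  [2→5]: (116.8+64.3)/2 × 3 = 271.65
  [5→6.5]: (64.3+47.7)/2 × 1.5 = 84.0
  Sum = 646.35 µg/L·h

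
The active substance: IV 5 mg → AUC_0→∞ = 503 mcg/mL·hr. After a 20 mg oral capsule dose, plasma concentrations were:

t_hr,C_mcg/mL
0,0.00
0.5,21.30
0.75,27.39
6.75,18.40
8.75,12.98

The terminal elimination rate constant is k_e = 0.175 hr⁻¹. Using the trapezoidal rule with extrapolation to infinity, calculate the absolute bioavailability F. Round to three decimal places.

Trapezoidal AUC_0→8.75 (oral capsule):
  [0→0.5]: (0.00+21.30)/2 × 0.5 = 5.325
  [0.5→0.75]: (21.30+27.39)/2 × 0.25 = 6.08625
  [0.75→6.75]: (27.39+18.40)/2 × 6 = 137.37
  [6.75→8.75]: (18.40+12.98)/2 × 2 = 31.38
  Sum = 180.16125 mcg/mL·hr
Tail: C_last/k_e = 12.98/0.175 = 74.171
AUC_0→∞ (oral capsule) = 180.16125 + 74.171 = 254.33225 mcg/mL·hr
F = (AUC_ev/D_ev)/(AUC_iv/D_iv) = (254.33225/20)/(503/5) = 12.7166/100.6 = 0.1264

F = 0.126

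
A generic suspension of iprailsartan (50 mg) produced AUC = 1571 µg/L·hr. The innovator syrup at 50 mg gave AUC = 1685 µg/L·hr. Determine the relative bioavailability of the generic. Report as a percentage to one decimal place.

F_rel = (AUC_test/D_test) / (AUC_ref/D_ref)
      = (1571/50) / (1685/50)
      = 31.42 / 33.7 = 0.9323 = 93.23%

F_rel = 93.2%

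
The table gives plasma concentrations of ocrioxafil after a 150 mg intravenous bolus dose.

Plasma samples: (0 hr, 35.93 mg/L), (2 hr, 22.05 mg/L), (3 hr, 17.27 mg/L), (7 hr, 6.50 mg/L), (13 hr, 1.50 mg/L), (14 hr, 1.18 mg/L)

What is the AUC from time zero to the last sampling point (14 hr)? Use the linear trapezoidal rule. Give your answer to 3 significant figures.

AUC = 151 mg/L·hr

Trapezoidal AUC_0→14:
  [0→2]: (35.93+22.05)/2 × 2 = 57.98
  [2→3]: (22.05+17.27)/2 × 1 = 19.66
  [3→7]: (17.27+6.50)/2 × 4 = 47.54
  [7→13]: (6.50+1.50)/2 × 6 = 24.0
  [13→14]: (1.50+1.18)/2 × 1 = 1.34
  Sum = 150.52 mg/L·hr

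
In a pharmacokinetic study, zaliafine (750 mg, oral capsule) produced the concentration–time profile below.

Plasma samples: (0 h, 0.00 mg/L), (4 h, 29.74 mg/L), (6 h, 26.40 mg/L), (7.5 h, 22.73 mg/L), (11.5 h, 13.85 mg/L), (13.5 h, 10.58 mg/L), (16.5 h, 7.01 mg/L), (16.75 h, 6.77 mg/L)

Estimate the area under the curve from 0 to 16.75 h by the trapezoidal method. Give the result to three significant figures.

AUC = 278 mg/L·h

Trapezoidal AUC_0→16.75:
  [0→4]: (0.00+29.74)/2 × 4 = 59.48
  [4→6]: (29.74+26.40)/2 × 2 = 56.14
  [6→7.5]: (26.40+22.73)/2 × 1.5 = 36.8475
  [7.5→11.5]: (22.73+13.85)/2 × 4 = 73.16
  [11.5→13.5]: (13.85+10.58)/2 × 2 = 24.43
  [13.5→16.5]: (10.58+7.01)/2 × 3 = 26.385
  [16.5→16.75]: (7.01+6.77)/2 × 0.25 = 1.7225
  Sum = 278.165 mg/L·h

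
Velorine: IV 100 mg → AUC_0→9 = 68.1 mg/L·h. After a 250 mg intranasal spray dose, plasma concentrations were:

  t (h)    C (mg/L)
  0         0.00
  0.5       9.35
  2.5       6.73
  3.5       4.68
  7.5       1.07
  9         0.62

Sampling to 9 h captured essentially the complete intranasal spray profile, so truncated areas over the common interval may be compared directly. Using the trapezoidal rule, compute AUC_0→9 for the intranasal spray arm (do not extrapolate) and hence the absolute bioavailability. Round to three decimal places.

F = 0.217

Trapezoidal AUC_0→9 (intranasal spray):
  [0→0.5]: (0.00+9.35)/2 × 0.5 = 2.3375
  [0.5→2.5]: (9.35+6.73)/2 × 2 = 16.08
  [2.5→3.5]: (6.73+4.68)/2 × 1 = 5.705
  [3.5→7.5]: (4.68+1.07)/2 × 4 = 11.5
  [7.5→9]: (1.07+0.62)/2 × 1.5 = 1.2675
  Sum = 36.89 mg/L·h
F = (AUC_ev/D_ev)/(AUC_iv/D_iv) = (36.89/250)/(68.1/100) = 0.14756/0.681 = 0.2167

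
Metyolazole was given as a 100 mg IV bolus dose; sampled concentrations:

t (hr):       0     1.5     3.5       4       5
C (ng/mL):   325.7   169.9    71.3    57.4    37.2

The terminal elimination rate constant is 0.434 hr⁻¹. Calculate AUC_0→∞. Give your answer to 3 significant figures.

AUC = 778 ng/mL·hr

Trapezoidal AUC_0→5:
  [0→1.5]: (325.7+169.9)/2 × 1.5 = 371.7
  [1.5→3.5]: (169.9+71.3)/2 × 2 = 241.2
  [3.5→4]: (71.3+57.4)/2 × 0.5 = 32.175
  [4→5]: (57.4+37.2)/2 × 1 = 47.3
  Sum = 692.375 ng/mL·hr
Extrapolated tail: C_last / k_e = 37.2 / 0.434 = 85.714
AUC_0→∞ = 692.375 + 85.714 = 778.089 ng/mL·hr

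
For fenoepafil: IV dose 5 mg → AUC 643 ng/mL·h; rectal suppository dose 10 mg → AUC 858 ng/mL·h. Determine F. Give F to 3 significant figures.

F = (AUC_ev / D_ev) / (AUC_iv / D_iv)
  = (858/10) / (643/5)
  = 85.8 / 128.6 = 0.6672

F = 0.667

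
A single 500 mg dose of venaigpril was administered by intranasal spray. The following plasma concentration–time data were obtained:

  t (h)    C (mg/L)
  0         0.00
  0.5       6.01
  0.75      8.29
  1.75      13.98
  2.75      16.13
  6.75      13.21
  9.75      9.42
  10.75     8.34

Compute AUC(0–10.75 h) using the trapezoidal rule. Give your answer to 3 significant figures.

Trapezoidal AUC_0→10.75:
  [0→0.5]: (0.00+6.01)/2 × 0.5 = 1.5025
  [0.5→0.75]: (6.01+8.29)/2 × 0.25 = 1.7875
  [0.75→1.75]: (8.29+13.98)/2 × 1 = 11.135
  [1.75→2.75]: (13.98+16.13)/2 × 1 = 15.055
  [2.75→6.75]: (16.13+13.21)/2 × 4 = 58.68
  [6.75→9.75]: (13.21+9.42)/2 × 3 = 33.945
  [9.75→10.75]: (9.42+8.34)/2 × 1 = 8.88
  Sum = 130.985 mg/L·h

AUC = 131 mg/L·h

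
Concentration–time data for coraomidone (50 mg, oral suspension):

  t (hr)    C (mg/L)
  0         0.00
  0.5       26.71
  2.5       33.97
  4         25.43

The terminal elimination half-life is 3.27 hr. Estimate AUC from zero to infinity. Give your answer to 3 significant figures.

Trapezoidal AUC_0→4:
  [0→0.5]: (0.00+26.71)/2 × 0.5 = 6.6775
  [0.5→2.5]: (26.71+33.97)/2 × 2 = 60.68
  [2.5→4]: (33.97+25.43)/2 × 1.5 = 44.55
  Sum = 111.9075 mg/L·hr
k_e = ln2 / t½ = 0.693147 / 3.27 = 0.2120 hr^-1
Extrapolated tail: C_last / k_e = 25.43 / 0.212 = 119.953
AUC_0→∞ = 111.9075 + 119.953 = 231.8605 mg/L·hr

AUC = 232 mg/L·hr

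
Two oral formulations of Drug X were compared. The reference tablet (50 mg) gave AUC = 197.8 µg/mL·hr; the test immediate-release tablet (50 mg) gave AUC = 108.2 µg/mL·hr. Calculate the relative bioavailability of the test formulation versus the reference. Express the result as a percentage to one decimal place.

F_rel = (AUC_test/D_test) / (AUC_ref/D_ref)
      = (108.2/50) / (197.8/50)
      = 2.164 / 3.956 = 0.5470 = 54.70%

F_rel = 54.7%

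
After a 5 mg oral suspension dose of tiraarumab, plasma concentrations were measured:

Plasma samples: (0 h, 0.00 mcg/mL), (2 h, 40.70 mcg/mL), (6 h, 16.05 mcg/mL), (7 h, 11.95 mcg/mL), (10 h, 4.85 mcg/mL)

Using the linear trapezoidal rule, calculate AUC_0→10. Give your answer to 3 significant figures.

AUC = 193 mcg/mL·h

Trapezoidal AUC_0→10:
  [0→2]: (0.00+40.70)/2 × 2 = 40.7
  [2→6]: (40.70+16.05)/2 × 4 = 113.5
  [6→7]: (16.05+11.95)/2 × 1 = 14.0
  [7→10]: (11.95+4.85)/2 × 3 = 25.2
  Sum = 193.4 mcg/mL·h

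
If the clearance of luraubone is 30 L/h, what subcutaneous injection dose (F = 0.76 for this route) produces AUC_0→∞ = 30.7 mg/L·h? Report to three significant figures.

Dose = CL × AUC_0→∞ / F
     = 30 × 30.7 / 0.76 = 1211.84 mg

Dose = 1210 mg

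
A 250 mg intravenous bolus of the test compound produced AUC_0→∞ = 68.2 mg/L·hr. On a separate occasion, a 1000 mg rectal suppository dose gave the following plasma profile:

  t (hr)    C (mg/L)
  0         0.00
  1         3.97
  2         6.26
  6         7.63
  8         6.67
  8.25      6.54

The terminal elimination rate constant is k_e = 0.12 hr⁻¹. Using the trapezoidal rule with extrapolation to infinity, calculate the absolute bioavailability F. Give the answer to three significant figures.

Trapezoidal AUC_0→8.25 (rectal suppository):
  [0→1]: (0.00+3.97)/2 × 1 = 1.985
  [1→2]: (3.97+6.26)/2 × 1 = 5.115
  [2→6]: (6.26+7.63)/2 × 4 = 27.78
  [6→8]: (7.63+6.67)/2 × 2 = 14.3
  [8→8.25]: (6.67+6.54)/2 × 0.25 = 1.65125
  Sum = 50.83125 mg/L·hr
Tail: C_last/k_e = 6.54/0.12 = 54.500
AUC_0→∞ (rectal suppository) = 50.83125 + 54.500 = 105.33125 mg/L·hr
F = (AUC_ev/D_ev)/(AUC_iv/D_iv) = (105.33125/1000)/(68.2/250) = 0.10533125/0.2728 = 0.3861

F = 0.386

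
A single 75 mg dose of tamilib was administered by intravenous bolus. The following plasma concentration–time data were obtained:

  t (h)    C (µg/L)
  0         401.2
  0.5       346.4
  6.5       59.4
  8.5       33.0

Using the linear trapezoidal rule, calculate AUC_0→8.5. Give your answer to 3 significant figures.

Trapezoidal AUC_0→8.5:
  [0→0.5]: (401.2+346.4)/2 × 0.5 = 186.9
  [0.5→6.5]: (346.4+59.4)/2 × 6 = 1217.4
  [6.5→8.5]: (59.4+33.0)/2 × 2 = 92.4
  Sum = 1496.7 µg/L·h

AUC = 1500 µg/L·h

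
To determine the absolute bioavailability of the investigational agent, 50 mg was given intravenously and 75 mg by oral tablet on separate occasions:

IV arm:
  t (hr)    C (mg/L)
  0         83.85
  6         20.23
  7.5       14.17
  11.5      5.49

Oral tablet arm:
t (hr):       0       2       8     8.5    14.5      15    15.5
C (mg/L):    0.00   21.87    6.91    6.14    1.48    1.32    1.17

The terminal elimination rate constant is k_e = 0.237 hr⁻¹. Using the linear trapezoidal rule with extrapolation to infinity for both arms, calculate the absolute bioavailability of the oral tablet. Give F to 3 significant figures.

Trapezoidal AUC_0→11.5 (IV):
  [0→6]: (83.85+20.23)/2 × 6 = 312.24
  [6→7.5]: (20.23+14.17)/2 × 1.5 = 25.8
  [7.5→11.5]: (14.17+5.49)/2 × 4 = 39.32
  Sum = 377.36 mg/L·hr
IV tail: 5.49/0.237 = 23.165; AUC_iv,0→∞ = 377.36 + 23.165 = 400.525 mg/L·hr
Trapezoidal AUC_0→15.5 (oral tablet):
  [0→2]: (0.00+21.87)/2 × 2 = 21.87
  [2→8]: (21.87+6.91)/2 × 6 = 86.34
  [8→8.5]: (6.91+6.14)/2 × 0.5 = 3.2625
  [8.5→14.5]: (6.14+1.48)/2 × 6 = 22.86
  [14.5→15]: (1.48+1.32)/2 × 0.5 = 0.7
  [15→15.5]: (1.32+1.17)/2 × 0.5 = 0.6225
  Sum = 135.655 mg/L·hr
oral tablet tail: 1.17/0.237 = 4.937; AUC_ev,0→∞ = 135.655 + 4.937 = 140.592 mg/L·hr
F = (AUC_ev/D_ev)/(AUC_iv/D_iv) = (140.592/75)/(400.525/50) = 1.87456/8.0105 = 0.2340

F = 0.234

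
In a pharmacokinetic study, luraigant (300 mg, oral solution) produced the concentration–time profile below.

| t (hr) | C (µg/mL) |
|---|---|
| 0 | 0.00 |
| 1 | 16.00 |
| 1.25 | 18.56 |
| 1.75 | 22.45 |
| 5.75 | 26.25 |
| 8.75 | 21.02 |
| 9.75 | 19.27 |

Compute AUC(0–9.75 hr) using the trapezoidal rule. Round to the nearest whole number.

Trapezoidal AUC_0→9.75:
  [0→1]: (0.00+16.00)/2 × 1 = 8.0
  [1→1.25]: (16.00+18.56)/2 × 0.25 = 4.32
  [1.25→1.75]: (18.56+22.45)/2 × 0.5 = 10.2525
  [1.75→5.75]: (22.45+26.25)/2 × 4 = 97.4
  [5.75→8.75]: (26.25+21.02)/2 × 3 = 70.905
  [8.75→9.75]: (21.02+19.27)/2 × 1 = 20.145
  Sum = 211.0225 µg/mL·hr

AUC = 211 µg/mL·hr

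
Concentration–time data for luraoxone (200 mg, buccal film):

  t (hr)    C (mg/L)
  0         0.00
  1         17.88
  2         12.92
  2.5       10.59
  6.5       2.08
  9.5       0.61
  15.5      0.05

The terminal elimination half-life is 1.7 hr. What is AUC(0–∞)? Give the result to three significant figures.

Trapezoidal AUC_0→15.5:
  [0→1]: (0.00+17.88)/2 × 1 = 8.94
  [1→2]: (17.88+12.92)/2 × 1 = 15.4
  [2→2.5]: (12.92+10.59)/2 × 0.5 = 5.8775
  [2.5→6.5]: (10.59+2.08)/2 × 4 = 25.34
  [6.5→9.5]: (2.08+0.61)/2 × 3 = 4.035
  [9.5→15.5]: (0.61+0.05)/2 × 6 = 1.98
  Sum = 61.5725 mg/L·hr
k_e = ln2 / t½ = 0.693147 / 1.7 = 0.4077 hr^-1
Extrapolated tail: C_last / k_e = 0.05 / 0.4077 = 0.123
AUC_0→∞ = 61.5725 + 0.123 = 61.6955 mg/L·hr

AUC = 61.7 mg/L·hr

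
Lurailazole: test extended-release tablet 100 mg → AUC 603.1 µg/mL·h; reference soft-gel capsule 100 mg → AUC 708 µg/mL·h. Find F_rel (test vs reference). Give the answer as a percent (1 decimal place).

F_rel = 85.2%

F_rel = (AUC_test/D_test) / (AUC_ref/D_ref)
      = (603.1/100) / (708/100)
      = 6.031 / 7.08 = 0.8518 = 85.18%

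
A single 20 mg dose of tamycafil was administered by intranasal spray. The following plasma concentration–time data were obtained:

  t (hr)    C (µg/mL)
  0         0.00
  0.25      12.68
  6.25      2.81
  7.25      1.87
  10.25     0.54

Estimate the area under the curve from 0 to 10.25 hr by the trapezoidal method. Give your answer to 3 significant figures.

AUC = 54.0 µg/mL·hr

Trapezoidal AUC_0→10.25:
  [0→0.25]: (0.00+12.68)/2 × 0.25 = 1.585
  [0.25→6.25]: (12.68+2.81)/2 × 6 = 46.47
  [6.25→7.25]: (2.81+1.87)/2 × 1 = 2.34
  [7.25→10.25]: (1.87+0.54)/2 × 3 = 3.615
  Sum = 54.01 µg/mL·hr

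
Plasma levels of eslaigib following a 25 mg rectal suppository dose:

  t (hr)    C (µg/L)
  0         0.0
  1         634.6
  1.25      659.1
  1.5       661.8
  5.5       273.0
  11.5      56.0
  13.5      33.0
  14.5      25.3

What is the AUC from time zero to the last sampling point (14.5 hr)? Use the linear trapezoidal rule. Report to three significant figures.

Trapezoidal AUC_0→14.5:
  [0→1]: (0.0+634.6)/2 × 1 = 317.3
  [1→1.25]: (634.6+659.1)/2 × 0.25 = 161.7125
  [1.25→1.5]: (659.1+661.8)/2 × 0.25 = 165.1125
  [1.5→5.5]: (661.8+273.0)/2 × 4 = 1869.6
  [5.5→11.5]: (273.0+56.0)/2 × 6 = 987.0
  [11.5→13.5]: (56.0+33.0)/2 × 2 = 89.0
  [13.5→14.5]: (33.0+25.3)/2 × 1 = 29.15
  Sum = 3618.875 µg/L·hr

AUC = 3620 µg/L·hr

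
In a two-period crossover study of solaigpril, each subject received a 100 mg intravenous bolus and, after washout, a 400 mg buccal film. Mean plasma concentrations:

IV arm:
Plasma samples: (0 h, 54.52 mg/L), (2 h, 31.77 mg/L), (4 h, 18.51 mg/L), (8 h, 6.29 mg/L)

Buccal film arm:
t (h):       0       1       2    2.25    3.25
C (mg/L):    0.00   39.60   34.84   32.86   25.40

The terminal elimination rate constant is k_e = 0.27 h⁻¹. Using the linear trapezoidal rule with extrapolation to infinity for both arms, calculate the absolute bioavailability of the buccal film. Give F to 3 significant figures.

F = 0.225

Trapezoidal AUC_0→8 (IV):
  [0→2]: (54.52+31.77)/2 × 2 = 86.29
  [2→4]: (31.77+18.51)/2 × 2 = 50.28
  [4→8]: (18.51+6.29)/2 × 4 = 49.6
  Sum = 186.17 mg/L·h
IV tail: 6.29/0.27 = 23.296; AUC_iv,0→∞ = 186.17 + 23.296 = 209.466 mg/L·h
Trapezoidal AUC_0→3.25 (buccal film):
  [0→1]: (0.00+39.60)/2 × 1 = 19.8
  [1→2]: (39.60+34.84)/2 × 1 = 37.22
  [2→2.25]: (34.84+32.86)/2 × 0.25 = 8.4625
  [2.25→3.25]: (32.86+25.40)/2 × 1 = 29.13
  Sum = 94.6125 mg/L·h
buccal film tail: 25.40/0.27 = 94.074; AUC_ev,0→∞ = 94.6125 + 94.074 = 188.6865 mg/L·h
F = (AUC_ev/D_ev)/(AUC_iv/D_iv) = (188.6865/400)/(209.466/100) = 0.47171625/2.09466 = 0.2252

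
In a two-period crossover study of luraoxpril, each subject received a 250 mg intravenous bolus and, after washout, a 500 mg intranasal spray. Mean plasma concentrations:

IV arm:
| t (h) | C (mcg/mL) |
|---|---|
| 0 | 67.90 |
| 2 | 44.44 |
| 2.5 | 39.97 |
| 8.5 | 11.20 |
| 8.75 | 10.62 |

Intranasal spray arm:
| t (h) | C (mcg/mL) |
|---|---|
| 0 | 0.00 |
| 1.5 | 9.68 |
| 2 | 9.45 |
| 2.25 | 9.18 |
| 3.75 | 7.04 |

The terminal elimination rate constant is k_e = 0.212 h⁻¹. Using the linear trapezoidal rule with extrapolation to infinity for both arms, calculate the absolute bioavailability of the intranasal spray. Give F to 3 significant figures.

Trapezoidal AUC_0→8.75 (IV):
  [0→2]: (67.90+44.44)/2 × 2 = 112.34
  [2→2.5]: (44.44+39.97)/2 × 0.5 = 21.1025
  [2.5→8.5]: (39.97+11.20)/2 × 6 = 153.51
  [8.5→8.75]: (11.20+10.62)/2 × 0.25 = 2.7275
  Sum = 289.68 mcg/mL·h
IV tail: 10.62/0.212 = 50.094; AUC_iv,0→∞ = 289.68 + 50.094 = 339.774 mcg/mL·h
Trapezoidal AUC_0→3.75 (intranasal spray):
  [0→1.5]: (0.00+9.68)/2 × 1.5 = 7.26
  [1.5→2]: (9.68+9.45)/2 × 0.5 = 4.7825
  [2→2.25]: (9.45+9.18)/2 × 0.25 = 2.32875
  [2.25→3.75]: (9.18+7.04)/2 × 1.5 = 12.165
  Sum = 26.53625 mcg/mL·h
intranasal spray tail: 7.04/0.212 = 33.208; AUC_ev,0→∞ = 26.53625 + 33.208 = 59.74425 mcg/mL·h
F = (AUC_ev/D_ev)/(AUC_iv/D_iv) = (59.74425/500)/(339.774/250) = 0.1194885/1.359096 = 0.0879

F = 0.0879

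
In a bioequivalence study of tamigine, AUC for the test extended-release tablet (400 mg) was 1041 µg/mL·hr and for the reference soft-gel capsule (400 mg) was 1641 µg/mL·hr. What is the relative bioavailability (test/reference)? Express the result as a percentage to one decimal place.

F_rel = 63.4%

F_rel = (AUC_test/D_test) / (AUC_ref/D_ref)
      = (1041/400) / (1641/400)
      = 2.6025 / 4.1025 = 0.6344 = 63.44%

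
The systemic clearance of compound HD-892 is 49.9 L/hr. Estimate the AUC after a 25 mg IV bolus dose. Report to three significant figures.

AUC = 0.501 mg/L·hr

AUC_0→∞ = Dose_iv / CL
        = 25 / 49.9 = 0.501002 mg/L·hr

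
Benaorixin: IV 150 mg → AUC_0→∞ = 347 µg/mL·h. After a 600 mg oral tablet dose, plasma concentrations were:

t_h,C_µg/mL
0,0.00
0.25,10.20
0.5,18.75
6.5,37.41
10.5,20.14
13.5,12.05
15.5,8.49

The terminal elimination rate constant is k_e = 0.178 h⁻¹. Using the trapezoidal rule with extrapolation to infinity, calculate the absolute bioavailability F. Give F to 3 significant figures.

Trapezoidal AUC_0→15.5 (oral tablet):
  [0→0.25]: (0.00+10.20)/2 × 0.25 = 1.275
  [0.25→0.5]: (10.20+18.75)/2 × 0.25 = 3.61875
  [0.5→6.5]: (18.75+37.41)/2 × 6 = 168.48
  [6.5→10.5]: (37.41+20.14)/2 × 4 = 115.1
  [10.5→13.5]: (20.14+12.05)/2 × 3 = 48.285
  [13.5→15.5]: (12.05+8.49)/2 × 2 = 20.54
  Sum = 357.29875 µg/mL·h
Tail: C_last/k_e = 8.49/0.178 = 47.697
AUC_0→∞ (oral tablet) = 357.29875 + 47.697 = 404.99575 µg/mL·h
F = (AUC_ev/D_ev)/(AUC_iv/D_iv) = (404.99575/600)/(347/150) = 0.674993/2.31333 = 0.2918

F = 0.292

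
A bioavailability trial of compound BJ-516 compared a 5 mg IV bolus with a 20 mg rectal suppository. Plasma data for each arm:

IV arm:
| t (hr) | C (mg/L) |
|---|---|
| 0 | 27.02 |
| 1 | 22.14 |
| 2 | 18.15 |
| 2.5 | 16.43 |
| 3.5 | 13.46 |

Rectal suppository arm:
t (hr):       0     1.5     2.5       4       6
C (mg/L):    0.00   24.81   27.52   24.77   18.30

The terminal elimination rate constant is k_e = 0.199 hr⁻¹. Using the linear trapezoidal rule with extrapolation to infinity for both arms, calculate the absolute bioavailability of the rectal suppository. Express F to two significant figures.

Trapezoidal AUC_0→3.5 (IV):
  [0→1]: (27.02+22.14)/2 × 1 = 24.58
  [1→2]: (22.14+18.15)/2 × 1 = 20.145
  [2→2.5]: (18.15+16.43)/2 × 0.5 = 8.645
  [2.5→3.5]: (16.43+13.46)/2 × 1 = 14.945
  Sum = 68.315 mg/L·hr
IV tail: 13.46/0.199 = 67.638; AUC_iv,0→∞ = 68.315 + 67.638 = 135.953 mg/L·hr
Trapezoidal AUC_0→6 (rectal suppository):
  [0→1.5]: (0.00+24.81)/2 × 1.5 = 18.6075
  [1.5→2.5]: (24.81+27.52)/2 × 1 = 26.165
  [2.5→4]: (27.52+24.77)/2 × 1.5 = 39.2175
  [4→6]: (24.77+18.30)/2 × 2 = 43.07
  Sum = 127.06 mg/L·hr
rectal suppository tail: 18.30/0.199 = 91.960; AUC_ev,0→∞ = 127.06 + 91.960 = 219.02 mg/L·hr
F = (AUC_ev/D_ev)/(AUC_iv/D_iv) = (219.02/20)/(135.953/5) = 10.951/27.1906 = 0.4027

F = 0.40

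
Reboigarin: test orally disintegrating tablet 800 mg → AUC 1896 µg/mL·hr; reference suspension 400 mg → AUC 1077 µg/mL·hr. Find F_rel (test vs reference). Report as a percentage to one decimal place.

F_rel = 88.0%

F_rel = (AUC_test/D_test) / (AUC_ref/D_ref)
      = (1896/800) / (1077/400)
      = 2.37 / 2.6925 = 0.8802 = 88.02%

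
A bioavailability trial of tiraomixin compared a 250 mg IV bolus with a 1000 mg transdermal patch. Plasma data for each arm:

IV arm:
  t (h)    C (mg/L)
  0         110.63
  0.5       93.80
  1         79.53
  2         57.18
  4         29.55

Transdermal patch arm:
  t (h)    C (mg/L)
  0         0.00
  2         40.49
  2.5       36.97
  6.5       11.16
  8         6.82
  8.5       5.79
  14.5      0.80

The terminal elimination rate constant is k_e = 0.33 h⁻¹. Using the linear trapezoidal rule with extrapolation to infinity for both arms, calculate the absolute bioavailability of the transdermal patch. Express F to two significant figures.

Trapezoidal AUC_0→4 (IV):
  [0→0.5]: (110.63+93.80)/2 × 0.5 = 51.1075
  [0.5→1]: (93.80+79.53)/2 × 0.5 = 43.3325
  [1→2]: (79.53+57.18)/2 × 1 = 68.355
  [2→4]: (57.18+29.55)/2 × 2 = 86.73
  Sum = 249.525 mg/L·h
IV tail: 29.55/0.33 = 89.545; AUC_iv,0→∞ = 249.525 + 89.545 = 339.07 mg/L·h
Trapezoidal AUC_0→14.5 (transdermal patch):
  [0→2]: (0.00+40.49)/2 × 2 = 40.49
  [2→2.5]: (40.49+36.97)/2 × 0.5 = 19.365
  [2.5→6.5]: (36.97+11.16)/2 × 4 = 96.26
  [6.5→8]: (11.16+6.82)/2 × 1.5 = 13.485
  [8→8.5]: (6.82+5.79)/2 × 0.5 = 3.1525
  [8.5→14.5]: (5.79+0.80)/2 × 6 = 19.77
  Sum = 192.5225 mg/L·h
transdermal patch tail: 0.80/0.33 = 2.424; AUC_ev,0→∞ = 192.5225 + 2.424 = 194.9465 mg/L·h
F = (AUC_ev/D_ev)/(AUC_iv/D_iv) = (194.9465/1000)/(339.07/250) = 0.1949465/1.35628 = 0.1437

F = 0.14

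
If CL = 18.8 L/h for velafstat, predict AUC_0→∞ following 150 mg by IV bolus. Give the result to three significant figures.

AUC_0→∞ = Dose_iv / CL
        = 150 / 18.8 = 7.97872 mg/L·h

AUC = 7.98 mg/L·h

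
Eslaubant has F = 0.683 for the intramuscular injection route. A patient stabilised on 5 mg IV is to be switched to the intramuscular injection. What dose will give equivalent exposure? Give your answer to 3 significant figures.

D_intramuscular = 7.32 mg

For equal systemic exposure: F × D_ev = D_iv
D_ev = D_iv / F = 5 / 0.683 = 7.32064 mg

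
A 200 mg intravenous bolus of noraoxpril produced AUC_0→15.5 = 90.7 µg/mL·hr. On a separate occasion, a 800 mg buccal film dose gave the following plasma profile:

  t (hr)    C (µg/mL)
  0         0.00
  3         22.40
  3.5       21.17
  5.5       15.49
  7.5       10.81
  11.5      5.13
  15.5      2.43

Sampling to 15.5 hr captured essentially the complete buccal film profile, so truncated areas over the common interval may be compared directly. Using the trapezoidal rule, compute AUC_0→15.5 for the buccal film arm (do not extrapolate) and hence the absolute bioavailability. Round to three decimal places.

F = 0.426

Trapezoidal AUC_0→15.5 (buccal film):
  [0→3]: (0.00+22.40)/2 × 3 = 33.6
  [3→3.5]: (22.40+21.17)/2 × 0.5 = 10.8925
  [3.5→5.5]: (21.17+15.49)/2 × 2 = 36.66
  [5.5→7.5]: (15.49+10.81)/2 × 2 = 26.3
  [7.5→11.5]: (10.81+5.13)/2 × 4 = 31.88
  [11.5→15.5]: (5.13+2.43)/2 × 4 = 15.12
  Sum = 154.4525 µg/mL·hr
F = (AUC_ev/D_ev)/(AUC_iv/D_iv) = (154.4525/800)/(90.7/200) = 0.193066/0.4535 = 0.4257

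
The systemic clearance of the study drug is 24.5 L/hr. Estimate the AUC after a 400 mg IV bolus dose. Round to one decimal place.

AUC = 16.3 mg/L·hr

AUC_0→∞ = Dose_iv / CL
        = 400 / 24.5 = 16.3265 mg/L·hr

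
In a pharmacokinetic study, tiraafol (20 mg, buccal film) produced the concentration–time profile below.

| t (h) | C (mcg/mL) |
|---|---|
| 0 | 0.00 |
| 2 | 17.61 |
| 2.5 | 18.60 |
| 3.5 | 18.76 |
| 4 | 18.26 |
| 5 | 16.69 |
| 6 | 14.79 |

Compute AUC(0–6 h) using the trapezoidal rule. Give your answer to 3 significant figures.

AUC = 87.8 mcg/mL·h

Trapezoidal AUC_0→6:
  [0→2]: (0.00+17.61)/2 × 2 = 17.61
  [2→2.5]: (17.61+18.60)/2 × 0.5 = 9.0525
  [2.5→3.5]: (18.60+18.76)/2 × 1 = 18.68
  [3.5→4]: (18.76+18.26)/2 × 0.5 = 9.255
  [4→5]: (18.26+16.69)/2 × 1 = 17.475
  [5→6]: (16.69+14.79)/2 × 1 = 15.74
  Sum = 87.8125 mcg/mL·h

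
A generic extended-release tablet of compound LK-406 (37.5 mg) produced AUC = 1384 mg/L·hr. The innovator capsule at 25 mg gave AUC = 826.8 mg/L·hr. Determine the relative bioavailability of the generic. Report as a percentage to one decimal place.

F_rel = 111.6%

F_rel = (AUC_test/D_test) / (AUC_ref/D_ref)
      = (1384/37.5) / (826.8/25)
      = 36.9067 / 33.072 = 1.1160 = 111.60%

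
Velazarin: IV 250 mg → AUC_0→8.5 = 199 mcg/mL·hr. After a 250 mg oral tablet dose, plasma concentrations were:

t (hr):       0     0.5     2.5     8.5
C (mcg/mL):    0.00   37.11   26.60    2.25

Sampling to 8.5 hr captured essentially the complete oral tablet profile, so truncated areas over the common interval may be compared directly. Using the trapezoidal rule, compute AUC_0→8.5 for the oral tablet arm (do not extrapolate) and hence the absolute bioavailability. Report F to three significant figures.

F = 0.802

Trapezoidal AUC_0→8.5 (oral tablet):
  [0→0.5]: (0.00+37.11)/2 × 0.5 = 9.2775
  [0.5→2.5]: (37.11+26.60)/2 × 2 = 63.71
  [2.5→8.5]: (26.60+2.25)/2 × 6 = 86.55
  Sum = 159.5375 mcg/mL·hr
F = (AUC_ev/D_ev)/(AUC_iv/D_iv) = (159.5375/250)/(199/250) = 0.63815/0.796 = 0.8017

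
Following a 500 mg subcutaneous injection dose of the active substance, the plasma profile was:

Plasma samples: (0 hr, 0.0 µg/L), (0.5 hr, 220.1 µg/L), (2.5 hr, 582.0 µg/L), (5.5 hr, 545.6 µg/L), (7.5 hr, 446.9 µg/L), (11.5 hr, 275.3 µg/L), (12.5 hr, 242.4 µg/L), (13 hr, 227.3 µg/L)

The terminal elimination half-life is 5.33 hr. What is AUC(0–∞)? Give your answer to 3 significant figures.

AUC = 7110 µg/L·hr

Trapezoidal AUC_0→13:
  [0→0.5]: (0.0+220.1)/2 × 0.5 = 55.025
  [0.5→2.5]: (220.1+582.0)/2 × 2 = 802.1
  [2.5→5.5]: (582.0+545.6)/2 × 3 = 1691.4
  [5.5→7.5]: (545.6+446.9)/2 × 2 = 992.5
  [7.5→11.5]: (446.9+275.3)/2 × 4 = 1444.4
  [11.5→12.5]: (275.3+242.4)/2 × 1 = 258.85
  [12.5→13]: (242.4+227.3)/2 × 0.5 = 117.425
  Sum = 5361.7 µg/L·hr
k_e = ln2 / t½ = 0.693147 / 5.33 = 0.1300 hr^-1
Extrapolated tail: C_last / k_e = 227.3 / 0.13 = 1748.462
AUC_0→∞ = 5361.7 + 1748.462 = 7110.162 µg/L·hr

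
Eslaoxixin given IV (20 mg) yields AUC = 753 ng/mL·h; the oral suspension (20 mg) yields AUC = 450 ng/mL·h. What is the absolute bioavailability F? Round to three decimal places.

F = (AUC_ev / D_ev) / (AUC_iv / D_iv)
  = (450/20) / (753/20)
  = 22.5 / 37.65 = 0.5976

F = 0.598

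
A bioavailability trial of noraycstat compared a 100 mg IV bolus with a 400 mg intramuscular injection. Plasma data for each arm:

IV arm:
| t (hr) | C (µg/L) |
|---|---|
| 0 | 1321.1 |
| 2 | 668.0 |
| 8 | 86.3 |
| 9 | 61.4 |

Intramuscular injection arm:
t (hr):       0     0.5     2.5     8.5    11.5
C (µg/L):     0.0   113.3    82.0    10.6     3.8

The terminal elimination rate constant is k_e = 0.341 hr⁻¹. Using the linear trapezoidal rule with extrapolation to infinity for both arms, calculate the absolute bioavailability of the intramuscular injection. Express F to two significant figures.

Trapezoidal AUC_0→9 (IV):
  [0→2]: (1321.1+668.0)/2 × 2 = 1989.1
  [2→8]: (668.0+86.3)/2 × 6 = 2262.9
  [8→9]: (86.3+61.4)/2 × 1 = 73.85
  Sum = 4325.85 µg/L·hr
IV tail: 61.4/0.341 = 180.059; AUC_iv,0→∞ = 4325.85 + 180.059 = 4505.909 µg/L·hr
Trapezoidal AUC_0→11.5 (intramuscular injection):
  [0→0.5]: (0.0+113.3)/2 × 0.5 = 28.325
  [0.5→2.5]: (113.3+82.0)/2 × 2 = 195.3
  [2.5→8.5]: (82.0+10.6)/2 × 6 = 277.8
  [8.5→11.5]: (10.6+3.8)/2 × 3 = 21.6
  Sum = 523.025 µg/L·hr
intramuscular injection tail: 3.8/0.341 = 11.144; AUC_ev,0→∞ = 523.025 + 11.144 = 534.169 µg/L·hr
F = (AUC_ev/D_ev)/(AUC_iv/D_iv) = (534.169/400)/(4505.909/100) = 1.3354225/45.05909 = 0.0296

F = 0.030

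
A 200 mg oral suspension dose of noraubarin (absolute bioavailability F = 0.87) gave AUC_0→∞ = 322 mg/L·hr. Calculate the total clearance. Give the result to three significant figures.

CL = 0.540 L/hr

CL = F × Dose / AUC_0→∞
   = 0.87 × 200 / 322 = 0.540373 L/hr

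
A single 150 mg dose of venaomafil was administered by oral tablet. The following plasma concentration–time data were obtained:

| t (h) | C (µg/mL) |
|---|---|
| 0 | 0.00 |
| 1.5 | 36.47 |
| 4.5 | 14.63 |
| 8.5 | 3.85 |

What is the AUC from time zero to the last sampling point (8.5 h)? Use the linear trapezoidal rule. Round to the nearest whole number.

AUC = 141 µg/mL·h

Trapezoidal AUC_0→8.5:
  [0→1.5]: (0.00+36.47)/2 × 1.5 = 27.3525
  [1.5→4.5]: (36.47+14.63)/2 × 3 = 76.65
  [4.5→8.5]: (14.63+3.85)/2 × 4 = 36.96
  Sum = 140.9625 µg/mL·h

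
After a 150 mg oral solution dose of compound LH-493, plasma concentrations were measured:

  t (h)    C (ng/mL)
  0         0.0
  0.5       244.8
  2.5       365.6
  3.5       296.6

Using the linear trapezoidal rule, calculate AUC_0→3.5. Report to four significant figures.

Trapezoidal AUC_0→3.5:
  [0→0.5]: (0.0+244.8)/2 × 0.5 = 61.2
  [0.5→2.5]: (244.8+365.6)/2 × 2 = 610.4
  [2.5→3.5]: (365.6+296.6)/2 × 1 = 331.1
  Sum = 1002.7 ng/mL·h

AUC = 1003 ng/mL·h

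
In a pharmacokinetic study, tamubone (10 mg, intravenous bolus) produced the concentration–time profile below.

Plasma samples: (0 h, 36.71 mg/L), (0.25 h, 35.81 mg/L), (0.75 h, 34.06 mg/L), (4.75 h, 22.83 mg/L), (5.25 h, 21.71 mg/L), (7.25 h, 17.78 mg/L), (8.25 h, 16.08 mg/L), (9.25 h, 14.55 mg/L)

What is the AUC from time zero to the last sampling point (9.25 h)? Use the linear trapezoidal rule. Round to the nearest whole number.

AUC = 223 mg/L·h

Trapezoidal AUC_0→9.25:
  [0→0.25]: (36.71+35.81)/2 × 0.25 = 9.065
  [0.25→0.75]: (35.81+34.06)/2 × 0.5 = 17.4675
  [0.75→4.75]: (34.06+22.83)/2 × 4 = 113.78
  [4.75→5.25]: (22.83+21.71)/2 × 0.5 = 11.135
  [5.25→7.25]: (21.71+17.78)/2 × 2 = 39.49
  [7.25→8.25]: (17.78+16.08)/2 × 1 = 16.93
  [8.25→9.25]: (16.08+14.55)/2 × 1 = 15.315
  Sum = 223.1825 mg/L·h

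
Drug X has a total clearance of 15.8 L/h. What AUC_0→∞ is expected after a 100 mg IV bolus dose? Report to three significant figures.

AUC_0→∞ = Dose_iv / CL
        = 100 / 15.8 = 6.32911 mg/L·h

AUC = 6.33 mg/L·h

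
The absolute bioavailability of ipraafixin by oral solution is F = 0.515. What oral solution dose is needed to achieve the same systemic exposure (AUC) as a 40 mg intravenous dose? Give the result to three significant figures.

For equal systemic exposure: F × D_ev = D_iv
D_ev = D_iv / F = 40 / 0.515 = 77.6699 mg

D_oral = 77.7 mg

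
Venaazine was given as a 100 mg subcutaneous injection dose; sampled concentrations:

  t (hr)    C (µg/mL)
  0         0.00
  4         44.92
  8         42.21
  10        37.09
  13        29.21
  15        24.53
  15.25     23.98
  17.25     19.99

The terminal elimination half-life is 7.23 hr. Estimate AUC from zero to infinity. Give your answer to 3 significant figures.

AUC = 755 µg/mL·hr

Trapezoidal AUC_0→17.25:
  [0→4]: (0.00+44.92)/2 × 4 = 89.84
  [4→8]: (44.92+42.21)/2 × 4 = 174.26
  [8→10]: (42.21+37.09)/2 × 2 = 79.3
  [10→13]: (37.09+29.21)/2 × 3 = 99.45
  [13→15]: (29.21+24.53)/2 × 2 = 53.74
  [15→15.25]: (24.53+23.98)/2 × 0.25 = 6.06375
  [15.25→17.25]: (23.98+19.99)/2 × 2 = 43.97
  Sum = 546.62375 µg/mL·hr
k_e = ln2 / t½ = 0.693147 / 7.23 = 0.0959 hr^-1
Extrapolated tail: C_last / k_e = 19.99 / 0.0959 = 208.446
AUC_0→∞ = 546.62375 + 208.446 = 755.06975 µg/mL·hr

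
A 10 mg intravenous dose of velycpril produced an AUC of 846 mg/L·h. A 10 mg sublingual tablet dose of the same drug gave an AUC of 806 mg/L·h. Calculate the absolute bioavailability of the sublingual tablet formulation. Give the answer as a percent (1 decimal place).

F = 95.3%

F = (AUC_ev / D_ev) / (AUC_iv / D_iv)
  = (806/10) / (846/10)
  = 80.6 / 84.6 = 0.9527
  = 95.27%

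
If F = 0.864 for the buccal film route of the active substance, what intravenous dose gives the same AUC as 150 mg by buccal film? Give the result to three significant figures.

D_iv = 130 mg

Systemic exposure from an extravascular dose = F × D_ev, so the equivalent IV dose is F × D_ev.
D_iv = F × D_ev = 0.864 × 150 = 129.6 mg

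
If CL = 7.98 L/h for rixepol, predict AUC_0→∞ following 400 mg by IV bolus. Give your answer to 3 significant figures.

AUC = 50.1 mg/L·h

AUC_0→∞ = Dose_iv / CL
        = 400 / 7.98 = 50.1253 mg/L·h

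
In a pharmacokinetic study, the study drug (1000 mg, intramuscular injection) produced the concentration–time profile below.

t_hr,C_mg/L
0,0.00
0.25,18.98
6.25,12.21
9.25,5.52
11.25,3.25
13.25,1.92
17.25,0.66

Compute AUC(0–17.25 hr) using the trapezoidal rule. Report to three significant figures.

Trapezoidal AUC_0→17.25:
  [0→0.25]: (0.00+18.98)/2 × 0.25 = 2.3725
  [0.25→6.25]: (18.98+12.21)/2 × 6 = 93.57
  [6.25→9.25]: (12.21+5.52)/2 × 3 = 26.595
  [9.25→11.25]: (5.52+3.25)/2 × 2 = 8.77
  [11.25→13.25]: (3.25+1.92)/2 × 2 = 5.17
  [13.25→17.25]: (1.92+0.66)/2 × 4 = 5.16
  Sum = 141.6375 mg/L·hr

AUC = 142 mg/L·hr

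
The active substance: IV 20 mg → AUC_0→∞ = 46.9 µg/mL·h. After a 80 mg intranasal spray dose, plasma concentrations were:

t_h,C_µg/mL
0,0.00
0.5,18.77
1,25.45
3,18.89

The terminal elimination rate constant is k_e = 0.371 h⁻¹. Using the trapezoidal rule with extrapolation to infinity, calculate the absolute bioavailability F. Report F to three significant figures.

Trapezoidal AUC_0→3 (intranasal spray):
  [0→0.5]: (0.00+18.77)/2 × 0.5 = 4.6925
  [0.5→1]: (18.77+25.45)/2 × 0.5 = 11.055
  [1→3]: (25.45+18.89)/2 × 2 = 44.34
  Sum = 60.0875 µg/mL·h
Tail: C_last/k_e = 18.89/0.371 = 50.916
AUC_0→∞ (intranasal spray) = 60.0875 + 50.916 = 111.0035 µg/mL·h
F = (AUC_ev/D_ev)/(AUC_iv/D_iv) = (111.0035/80)/(46.9/20) = 1.38754/2.345 = 0.5917

F = 0.592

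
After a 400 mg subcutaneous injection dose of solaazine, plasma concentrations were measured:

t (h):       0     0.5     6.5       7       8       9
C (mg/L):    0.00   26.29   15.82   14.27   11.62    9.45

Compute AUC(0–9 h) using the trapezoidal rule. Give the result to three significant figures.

Trapezoidal AUC_0→9:
  [0→0.5]: (0.00+26.29)/2 × 0.5 = 6.5725
  [0.5→6.5]: (26.29+15.82)/2 × 6 = 126.33
  [6.5→7]: (15.82+14.27)/2 × 0.5 = 7.5225
  [7→8]: (14.27+11.62)/2 × 1 = 12.945
  [8→9]: (11.62+9.45)/2 × 1 = 10.535
  Sum = 163.905 mg/L·h

AUC = 164 mg/L·h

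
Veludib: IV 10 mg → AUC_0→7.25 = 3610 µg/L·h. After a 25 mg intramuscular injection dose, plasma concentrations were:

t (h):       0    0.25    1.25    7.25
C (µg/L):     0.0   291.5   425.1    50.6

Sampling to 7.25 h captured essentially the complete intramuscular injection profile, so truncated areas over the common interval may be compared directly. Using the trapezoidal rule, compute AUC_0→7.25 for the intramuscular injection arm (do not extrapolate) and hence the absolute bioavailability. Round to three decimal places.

F = 0.202

Trapezoidal AUC_0→7.25 (intramuscular injection):
  [0→0.25]: (0.0+291.5)/2 × 0.25 = 36.4375
  [0.25→1.25]: (291.5+425.1)/2 × 1 = 358.3
  [1.25→7.25]: (425.1+50.6)/2 × 6 = 1427.1
  Sum = 1821.8375 µg/L·h
F = (AUC_ev/D_ev)/(AUC_iv/D_iv) = (1821.8375/25)/(3610/10) = 72.8735/361 = 0.2019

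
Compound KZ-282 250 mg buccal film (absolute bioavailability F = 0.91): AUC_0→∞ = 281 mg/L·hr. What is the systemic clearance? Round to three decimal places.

CL = F × Dose / AUC_0→∞
   = 0.91 × 250 / 281 = 0.809609 L/hr

CL = 0.810 L/hr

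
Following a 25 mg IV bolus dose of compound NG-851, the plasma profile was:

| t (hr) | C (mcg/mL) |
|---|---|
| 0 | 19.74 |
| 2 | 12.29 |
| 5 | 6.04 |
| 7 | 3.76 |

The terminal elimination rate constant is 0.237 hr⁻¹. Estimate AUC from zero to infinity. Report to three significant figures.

Trapezoidal AUC_0→7:
  [0→2]: (19.74+12.29)/2 × 2 = 32.03
  [2→5]: (12.29+6.04)/2 × 3 = 27.495
  [5→7]: (6.04+3.76)/2 × 2 = 9.8
  Sum = 69.325 mcg/mL·hr
Extrapolated tail: C_last / k_e = 3.76 / 0.237 = 15.865
AUC_0→∞ = 69.325 + 15.865 = 85.19 mcg/mL·hr

AUC = 85.2 mcg/mL·hr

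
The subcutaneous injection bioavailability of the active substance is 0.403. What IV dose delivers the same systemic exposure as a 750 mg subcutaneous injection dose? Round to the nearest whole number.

D_iv = 302 mg

Systemic exposure from an extravascular dose = F × D_ev, so the equivalent IV dose is F × D_ev.
D_iv = F × D_ev = 0.403 × 750 = 302.25 mg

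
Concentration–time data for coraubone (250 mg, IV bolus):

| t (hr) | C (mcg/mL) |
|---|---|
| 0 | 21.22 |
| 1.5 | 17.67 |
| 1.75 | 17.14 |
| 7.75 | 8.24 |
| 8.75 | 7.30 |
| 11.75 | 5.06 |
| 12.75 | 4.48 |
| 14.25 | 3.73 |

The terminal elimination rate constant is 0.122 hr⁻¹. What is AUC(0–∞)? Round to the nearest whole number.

Trapezoidal AUC_0→14.25:
  [0→1.5]: (21.22+17.67)/2 × 1.5 = 29.1675
  [1.5→1.75]: (17.67+17.14)/2 × 0.25 = 4.35125
  [1.75→7.75]: (17.14+8.24)/2 × 6 = 76.14
  [7.75→8.75]: (8.24+7.30)/2 × 1 = 7.77
  [8.75→11.75]: (7.30+5.06)/2 × 3 = 18.54
  [11.75→12.75]: (5.06+4.48)/2 × 1 = 4.77
  [12.75→14.25]: (4.48+3.73)/2 × 1.5 = 6.1575
  Sum = 146.89625 mcg/mL·hr
Extrapolated tail: C_last / k_e = 3.73 / 0.122 = 30.574
AUC_0→∞ = 146.89625 + 30.574 = 177.47025 mcg/mL·hr

AUC = 177 mcg/mL·hr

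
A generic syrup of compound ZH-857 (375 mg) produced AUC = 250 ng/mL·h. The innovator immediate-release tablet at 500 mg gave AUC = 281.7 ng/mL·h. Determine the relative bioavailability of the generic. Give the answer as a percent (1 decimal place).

F_rel = 118.3%

F_rel = (AUC_test/D_test) / (AUC_ref/D_ref)
      = (250/375) / (281.7/500)
      = 0.666667 / 0.5634 = 1.1833 = 118.33%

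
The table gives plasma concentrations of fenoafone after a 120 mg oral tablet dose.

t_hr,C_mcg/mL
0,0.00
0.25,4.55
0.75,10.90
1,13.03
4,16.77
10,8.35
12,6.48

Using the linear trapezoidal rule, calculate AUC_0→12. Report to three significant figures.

Trapezoidal AUC_0→12:
  [0→0.25]: (0.00+4.55)/2 × 0.25 = 0.56875
  [0.25→0.75]: (4.55+10.90)/2 × 0.5 = 3.8625
  [0.75→1]: (10.90+13.03)/2 × 0.25 = 2.99125
  [1→4]: (13.03+16.77)/2 × 3 = 44.7
  [4→10]: (16.77+8.35)/2 × 6 = 75.36
  [10→12]: (8.35+6.48)/2 × 2 = 14.83
  Sum = 142.3125 mcg/mL·hr

AUC = 142 mcg/mL·hr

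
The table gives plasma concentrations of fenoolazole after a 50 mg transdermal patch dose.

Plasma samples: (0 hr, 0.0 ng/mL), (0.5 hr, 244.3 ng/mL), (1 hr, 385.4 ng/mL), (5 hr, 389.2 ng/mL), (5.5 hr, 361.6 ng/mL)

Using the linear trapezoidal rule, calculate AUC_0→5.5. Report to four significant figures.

Trapezoidal AUC_0→5.5:
  [0→0.5]: (0.0+244.3)/2 × 0.5 = 61.075
  [0.5→1]: (244.3+385.4)/2 × 0.5 = 157.425
  [1→5]: (385.4+389.2)/2 × 4 = 1549.2
  [5→5.5]: (389.2+361.6)/2 × 0.5 = 187.7
  Sum = 1955.4 ng/mL·hr

AUC = 1955 ng/mL·hr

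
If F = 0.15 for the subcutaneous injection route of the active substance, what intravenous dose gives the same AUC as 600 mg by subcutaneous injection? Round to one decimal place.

Systemic exposure from an extravascular dose = F × D_ev, so the equivalent IV dose is F × D_ev.
D_iv = F × D_ev = 0.15 × 600 = 90 mg

D_iv = 90.0 mg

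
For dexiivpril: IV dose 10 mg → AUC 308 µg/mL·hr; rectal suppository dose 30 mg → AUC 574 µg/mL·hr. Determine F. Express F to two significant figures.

F = (AUC_ev / D_ev) / (AUC_iv / D_iv)
  = (574/30) / (308/10)
  = 19.1333 / 30.8 = 0.6212

F = 0.62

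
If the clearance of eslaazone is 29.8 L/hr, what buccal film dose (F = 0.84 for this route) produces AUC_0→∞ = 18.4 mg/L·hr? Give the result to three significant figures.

Dose = CL × AUC_0→∞ / F
     = 29.8 × 18.4 / 0.84 = 652.762 mg

Dose = 653 mg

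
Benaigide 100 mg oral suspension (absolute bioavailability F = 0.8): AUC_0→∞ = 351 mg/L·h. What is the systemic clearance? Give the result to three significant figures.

CL = 0.228 L/h

CL = F × Dose / AUC_0→∞
   = 0.8 × 100 / 351 = 0.22792 L/h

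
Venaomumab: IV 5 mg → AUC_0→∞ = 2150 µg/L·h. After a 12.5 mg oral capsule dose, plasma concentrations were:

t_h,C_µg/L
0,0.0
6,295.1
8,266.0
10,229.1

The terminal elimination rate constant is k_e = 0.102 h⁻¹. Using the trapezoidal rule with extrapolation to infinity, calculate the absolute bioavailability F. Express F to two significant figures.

F = 0.78

Trapezoidal AUC_0→10 (oral capsule):
  [0→6]: (0.0+295.1)/2 × 6 = 885.3
  [6→8]: (295.1+266.0)/2 × 2 = 561.1
  [8→10]: (266.0+229.1)/2 × 2 = 495.1
  Sum = 1941.5 µg/L·h
Tail: C_last/k_e = 229.1/0.102 = 2246.078
AUC_0→∞ (oral capsule) = 1941.5 + 2246.078 = 4187.578 µg/L·h
F = (AUC_ev/D_ev)/(AUC_iv/D_iv) = (4187.578/12.5)/(2150/5) = 335.00624/430 = 0.7791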